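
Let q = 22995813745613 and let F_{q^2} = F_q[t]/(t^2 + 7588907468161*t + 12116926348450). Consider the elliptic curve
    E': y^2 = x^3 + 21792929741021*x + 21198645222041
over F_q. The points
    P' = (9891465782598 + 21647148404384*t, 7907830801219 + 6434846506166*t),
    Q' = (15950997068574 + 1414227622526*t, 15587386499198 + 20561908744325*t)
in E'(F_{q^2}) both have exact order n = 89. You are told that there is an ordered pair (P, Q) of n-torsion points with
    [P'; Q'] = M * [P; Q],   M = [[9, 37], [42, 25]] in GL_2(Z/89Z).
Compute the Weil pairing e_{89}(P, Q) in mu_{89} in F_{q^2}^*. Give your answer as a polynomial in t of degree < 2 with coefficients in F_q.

The 89-Weil pairing on E[89] over F_{22995813745613} is alternating-bilinear: e_{89}(P',Q') = e_{89}(P,Q)^det(M).
Inverting 6 mod 89: 15. Thus e_{89}(P,Q) = e(P',Q')^{15}.
Miller loop for e_{89} over F_{22995813745613^2}: bits of 89 = 1011001; 6 double steps + 3 add steps, l/v at each.
f_P(D_Q)/f_Q(D_P) = 22968618941872 + 2665540181044*t.
Hence e(P,Q) = 6379372833584 + 14800044809160*t in F_{22995813745613^2}^*.

6379372833584 + 14800044809160*t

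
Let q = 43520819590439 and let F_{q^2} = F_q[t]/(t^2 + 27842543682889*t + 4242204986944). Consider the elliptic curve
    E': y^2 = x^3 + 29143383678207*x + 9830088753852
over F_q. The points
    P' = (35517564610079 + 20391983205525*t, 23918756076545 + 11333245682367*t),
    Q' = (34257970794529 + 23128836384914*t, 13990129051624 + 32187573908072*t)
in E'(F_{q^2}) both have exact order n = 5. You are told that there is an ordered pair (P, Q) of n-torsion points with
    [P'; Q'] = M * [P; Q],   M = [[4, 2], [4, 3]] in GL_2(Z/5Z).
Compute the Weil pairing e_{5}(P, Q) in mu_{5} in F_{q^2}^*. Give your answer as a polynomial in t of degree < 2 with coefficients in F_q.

Under M = [[4,2],[4,3]] in GL_2(Z/5), e_{5}(P',Q') = e_{5}(P,Q)^(4*3-2*4 mod 5).
det M = 4*3 - 2*4 = 4 = 4 (mod 5); 4^{-1} = 4 (mod 5).
Build f_{5,P'} and f_{5,Q'} via the 3-bit ladder of 5=101_2; evaluate at shifted divisors; quotient in F_{43520819590439^2}.
So e_{5}(P',Q') = 15302625022035 + 2412611195838*t.
Raise to 4: e(P,Q) = 3185279740295 + 41108208394601*t in mu_{5}.

3185279740295 + 41108208394601*t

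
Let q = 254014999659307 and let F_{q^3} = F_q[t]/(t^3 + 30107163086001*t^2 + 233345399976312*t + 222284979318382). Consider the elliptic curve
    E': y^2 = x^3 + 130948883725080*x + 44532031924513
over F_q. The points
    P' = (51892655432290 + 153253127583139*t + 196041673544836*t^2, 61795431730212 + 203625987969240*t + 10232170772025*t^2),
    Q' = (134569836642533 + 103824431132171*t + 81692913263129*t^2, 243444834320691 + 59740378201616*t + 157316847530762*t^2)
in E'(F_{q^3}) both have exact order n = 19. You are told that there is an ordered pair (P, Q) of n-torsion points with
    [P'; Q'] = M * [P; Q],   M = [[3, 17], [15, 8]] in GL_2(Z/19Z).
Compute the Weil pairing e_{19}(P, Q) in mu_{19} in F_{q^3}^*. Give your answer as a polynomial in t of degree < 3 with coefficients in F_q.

91991193332808 + 71203836913629*t + 220932936575786*t^2

The 19-Weil pairing on E[19] over F_{254014999659307} is alternating-bilinear: e_{19}(P',Q') = e_{19}(P,Q)^det(M).
So e_{19}(P,Q) = e_{19}(P',Q')^{6}, since 16*6 = 1 mod 19.
Build f_{19,P'} and f_{19,Q'} via the 5-bit ladder of 19=10011_2; evaluate at shifted divisors; quotient in F_{254014999659307^3}.
Miller gives e_{19}(P',Q') = 210357869507133 + 37362256483662*t + 55075463067612*t^2 in F_{254014999659307^3}.
(210357869507133 + 37362256483662*t + 55075463067612*t^2)^{6} mod (254014999659307,f) = 91991193332808 + 71203836913629*t + 220932936575786*t^2.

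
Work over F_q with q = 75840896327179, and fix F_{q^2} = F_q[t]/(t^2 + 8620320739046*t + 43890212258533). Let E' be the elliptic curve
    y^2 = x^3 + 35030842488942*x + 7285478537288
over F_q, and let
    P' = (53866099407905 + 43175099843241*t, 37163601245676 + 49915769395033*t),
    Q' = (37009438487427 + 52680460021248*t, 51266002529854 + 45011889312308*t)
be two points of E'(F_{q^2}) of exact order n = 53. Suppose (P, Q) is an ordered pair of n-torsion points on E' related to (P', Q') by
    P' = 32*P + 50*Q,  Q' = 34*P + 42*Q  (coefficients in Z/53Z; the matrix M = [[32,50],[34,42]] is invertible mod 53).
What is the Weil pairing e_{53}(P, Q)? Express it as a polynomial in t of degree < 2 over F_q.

Since e_{53}(P,P)=e_{53}(Q,Q)=1 and e_{53}(Q,P)=e_{53}(P,Q)^{-1}, expanding e_{53}(32*P + 50*Q,34*P + 42*Q) leaves e(P,Q)^det(M).
Inverting 15 mod 53: 46. Thus e_{53}(P,Q) = e(P',Q')^{46}.
6-bit Miller (110101) on E'/F_{75840896327179} with a'=35030842488942, b'=7285478537288: accumulate tangent/chord ratios at Q'+S and P'+S'.
So e_{53}(P',Q') = 43919747823854 + 72590247986444*t.
Hence e(P,Q) = 34291847127048 + 36970072022731*t in F_{75840896327179^2}^*.

34291847127048 + 36970072022731*t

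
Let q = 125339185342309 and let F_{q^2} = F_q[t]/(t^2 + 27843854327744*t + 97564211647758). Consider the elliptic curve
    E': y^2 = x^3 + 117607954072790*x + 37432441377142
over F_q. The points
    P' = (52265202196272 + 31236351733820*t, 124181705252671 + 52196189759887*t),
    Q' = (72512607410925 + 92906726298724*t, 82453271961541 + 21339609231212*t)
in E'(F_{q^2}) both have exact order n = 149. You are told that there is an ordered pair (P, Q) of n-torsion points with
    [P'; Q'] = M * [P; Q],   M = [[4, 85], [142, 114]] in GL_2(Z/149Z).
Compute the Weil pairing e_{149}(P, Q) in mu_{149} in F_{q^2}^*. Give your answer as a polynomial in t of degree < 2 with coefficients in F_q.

e_{149} is bilinear + alternating on E[149], so e_{149}(4*P + 85*Q, 142*P + 114*Q) = e_{149}(P,Q)^(4*114-85*142).
det(M) mod 149 = 8; its inverse in (Z/149)^* is 56 (check: 8*56 mod 149 = 1).
8-bit Miller (10010101) on E'/F_{125339185342309} with a'=117607954072790, b'=37432441377142: accumulate tangent/chord ratios at Q'+S and P'+S'.
Miller gives e_{149}(P',Q') = 27404211372879 + 91952355318867*t in F_{125339185342309^2}.
Finally e_{149}(P,Q) = 10315627393918 + 28546544438285*t.

10315627393918 + 28546544438285*t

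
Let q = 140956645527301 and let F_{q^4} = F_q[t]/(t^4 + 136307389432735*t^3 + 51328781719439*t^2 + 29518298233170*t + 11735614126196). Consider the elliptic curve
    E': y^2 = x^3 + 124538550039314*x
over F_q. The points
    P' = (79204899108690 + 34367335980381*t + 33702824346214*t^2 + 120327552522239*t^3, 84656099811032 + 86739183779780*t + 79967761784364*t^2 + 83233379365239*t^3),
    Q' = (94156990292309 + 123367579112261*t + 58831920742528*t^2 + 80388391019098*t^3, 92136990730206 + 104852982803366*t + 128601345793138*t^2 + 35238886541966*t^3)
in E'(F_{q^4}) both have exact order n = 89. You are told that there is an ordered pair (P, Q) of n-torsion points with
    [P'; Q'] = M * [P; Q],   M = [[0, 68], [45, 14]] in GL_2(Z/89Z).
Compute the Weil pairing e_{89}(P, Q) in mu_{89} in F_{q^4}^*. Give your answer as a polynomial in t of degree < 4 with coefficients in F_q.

The 89-Weil pairing on E[89] over F_{140956645527301} is alternating-bilinear: e_{89}(P',Q') = e_{89}(P,Q)^det(M).
0*14 - 68*45 = -3060; reduced mod 89: det = 55, inverse 34.
Run Miller on y^2=x^3+124538550039314*x over F_{140956645527301}: ladder 1011001 (7 bits); e = f_P(D_Q)/f_Q(D_P).
e_{89}(P',Q') = 113293784878053 + 11177252278342*t + 20357752964532*t^2 + 121566465157902*t^3.
e_{89}(P,Q) = (113293784878053 + 11177252278342*t + 20357752964532*t^2 + 121566465157902*t^3)^{34} = 10652974680953 + 137282729658034*t + 59913247903867*t^2 + 17116848527570*t^3.

10652974680953 + 137282729658034*t + 59913247903867*t^2 + 17116848527570*t^3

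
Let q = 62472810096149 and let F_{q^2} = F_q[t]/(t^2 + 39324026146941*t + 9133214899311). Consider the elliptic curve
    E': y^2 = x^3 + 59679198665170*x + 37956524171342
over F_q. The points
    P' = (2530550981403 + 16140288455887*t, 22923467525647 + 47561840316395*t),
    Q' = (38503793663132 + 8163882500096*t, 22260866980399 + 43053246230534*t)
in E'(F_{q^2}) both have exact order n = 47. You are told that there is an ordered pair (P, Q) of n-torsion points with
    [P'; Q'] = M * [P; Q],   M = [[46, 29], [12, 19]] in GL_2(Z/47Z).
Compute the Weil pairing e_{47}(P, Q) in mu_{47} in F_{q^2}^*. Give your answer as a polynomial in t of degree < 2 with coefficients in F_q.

Since e_{47}(P,P)=e_{47}(Q,Q)=1 and e_{47}(Q,P)=e_{47}(P,Q)^{-1}, expanding e_{47}(46*P + 29*Q,12*P + 19*Q) leaves e(P,Q)^det(M).
Hence e(P,Q) = e(P',Q')^{21} where 21 = 9^{-1} mod 47.
Run Miller on y^2=x^3+59679198665170*x+37956524171342 over F_{62472810096149}: ladder 101111 (6 bits); e = f_P(D_Q)/f_Q(D_P).
e_{47}(P',Q') = 20749255067375 + 24325803389814*t.
Hence e(P,Q) = 3090794258538 + 40848906131240*t in F_{62472810096149^2}^*.

3090794258538 + 40848906131240*t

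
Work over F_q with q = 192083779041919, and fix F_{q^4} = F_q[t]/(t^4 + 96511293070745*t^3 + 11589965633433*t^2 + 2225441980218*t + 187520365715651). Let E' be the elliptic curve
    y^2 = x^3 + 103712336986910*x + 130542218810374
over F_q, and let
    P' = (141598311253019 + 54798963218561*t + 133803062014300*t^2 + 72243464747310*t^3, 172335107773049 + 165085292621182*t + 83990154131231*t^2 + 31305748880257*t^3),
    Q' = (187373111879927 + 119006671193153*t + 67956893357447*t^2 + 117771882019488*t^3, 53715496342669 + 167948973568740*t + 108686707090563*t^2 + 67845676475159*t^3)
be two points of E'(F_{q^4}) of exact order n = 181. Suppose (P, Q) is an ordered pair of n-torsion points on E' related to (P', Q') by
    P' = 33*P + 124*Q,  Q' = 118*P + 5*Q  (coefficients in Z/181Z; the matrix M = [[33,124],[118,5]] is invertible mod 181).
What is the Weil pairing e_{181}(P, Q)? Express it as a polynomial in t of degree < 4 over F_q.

Since e_{181}(P,P)=e_{181}(Q,Q)=1 and e_{181}(Q,P)=e_{181}(P,Q)^{-1}, expanding e_{181}(33*P + 124*Q,118*P + 5*Q) leaves e(P,Q)^det(M).
Inverting 13 mod 181: 14. Thus e_{181}(P,Q) = e(P',Q')^{14}.
Miller loop for e_{181} over F_{192083779041919^4}: bits of 181 = 10110101; 7 double steps + 4 add steps, l/v at each.
Result: e(P',Q') = 102452478203753 + 73503066010612*t + 98903823613484*t^2 + 56548111709971*t^3.
Thus e_{181}(P,Q) = 191144758310616 + 36912961907358*t + 138940815023095*t^2 + 27259079337015*t^3.

191144758310616 + 36912961907358*t + 138940815023095*t^2 + 27259079337015*t^3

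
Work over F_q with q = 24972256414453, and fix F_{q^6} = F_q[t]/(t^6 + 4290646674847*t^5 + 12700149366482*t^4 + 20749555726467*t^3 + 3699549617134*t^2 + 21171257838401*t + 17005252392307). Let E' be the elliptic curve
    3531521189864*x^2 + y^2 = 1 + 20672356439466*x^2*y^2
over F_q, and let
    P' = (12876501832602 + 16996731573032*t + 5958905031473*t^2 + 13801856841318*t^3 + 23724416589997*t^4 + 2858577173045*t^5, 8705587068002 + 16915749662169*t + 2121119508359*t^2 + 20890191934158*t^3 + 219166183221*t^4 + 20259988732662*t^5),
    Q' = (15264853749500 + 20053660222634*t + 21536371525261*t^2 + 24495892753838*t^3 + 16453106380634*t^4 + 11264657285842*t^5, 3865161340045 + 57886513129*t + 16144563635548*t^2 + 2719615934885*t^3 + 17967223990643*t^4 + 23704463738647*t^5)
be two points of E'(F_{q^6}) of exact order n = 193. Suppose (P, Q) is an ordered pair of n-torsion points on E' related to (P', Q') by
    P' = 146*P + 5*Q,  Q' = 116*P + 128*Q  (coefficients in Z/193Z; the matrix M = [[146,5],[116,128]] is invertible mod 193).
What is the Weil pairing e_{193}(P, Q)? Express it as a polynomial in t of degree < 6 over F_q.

13881112179085 + 19109965654679*t + 11745966658513*t^2 + 16938537380624*t^3 + 7002340361240*t^4 + 6521730146530*t^5

The 193-Weil pairing on E[193] over F_{24972256414453} is alternating-bilinear: e_{193}(P',Q') = e_{193}(P,Q)^det(M).
146*128 - 5*116 = 18108; reduced mod 193: det = 159, inverse 17.
Map (x,y)_Ed via u=(1+y)/(1-y), v=(1+y)/((1-y)x) to Montgomery A=5957604441896,B=16944188465982; then to (a',b')=(13430456950433,9317708258966).
Double-and-add over 11000001: 8-1 doublings, 3-1 additions; each step l_{T,T}/v_{2T} or l_{T,P'}/v at Q'+S for random S.
The quotient is 16915674567817 + 9339822835173*t + 12433076984735*t^2 + 4727735262098*t^3 + 10218217012130*t^4 + 17010851110298*t^5.
e_{193}(P,Q) = (16915674567817 + 9339822835173*t + 12433076984735*t^2 + 4727735262098*t^3 + 10218217012130*t^4 + 17010851110298*t^5)^{17} = 13881112179085 + 19109965654679*t + 11745966658513*t^2 + 16938537380624*t^3 + 7002340361240*t^4 + 6521730146530*t^5.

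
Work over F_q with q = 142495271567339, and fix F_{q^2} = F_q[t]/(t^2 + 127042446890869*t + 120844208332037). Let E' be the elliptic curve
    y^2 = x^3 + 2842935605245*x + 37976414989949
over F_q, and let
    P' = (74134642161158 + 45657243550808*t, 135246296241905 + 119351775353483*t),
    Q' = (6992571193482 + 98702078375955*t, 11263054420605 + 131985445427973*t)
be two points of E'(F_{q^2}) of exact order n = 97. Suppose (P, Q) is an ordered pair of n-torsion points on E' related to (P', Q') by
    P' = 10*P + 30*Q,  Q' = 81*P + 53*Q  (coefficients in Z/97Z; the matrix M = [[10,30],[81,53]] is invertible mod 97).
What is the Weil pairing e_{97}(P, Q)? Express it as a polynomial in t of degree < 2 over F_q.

41819938079656 + 26515117058870*t

e_{97}(aP+bQ,cP+dQ) = e_{97}(P,Q)^(ad-bc); with (a,b,c,d)=(10,30,81,53) this gives the det-97 law.
10*53 - 30*81 = -1900; reduced mod 97: det = 40, inverse 17.
Build f_{97,P'} and f_{97,Q'} via the 7-bit ladder of 97=1100001_2; evaluate at shifted divisors; quotient in F_{142495271567339^2}.
The quotient is 28327800531377 + 47824716221088*t.
e_{97}(P,Q) = (28327800531377 + 47824716221088*t)^{17} = 41819938079656 + 26515117058870*t.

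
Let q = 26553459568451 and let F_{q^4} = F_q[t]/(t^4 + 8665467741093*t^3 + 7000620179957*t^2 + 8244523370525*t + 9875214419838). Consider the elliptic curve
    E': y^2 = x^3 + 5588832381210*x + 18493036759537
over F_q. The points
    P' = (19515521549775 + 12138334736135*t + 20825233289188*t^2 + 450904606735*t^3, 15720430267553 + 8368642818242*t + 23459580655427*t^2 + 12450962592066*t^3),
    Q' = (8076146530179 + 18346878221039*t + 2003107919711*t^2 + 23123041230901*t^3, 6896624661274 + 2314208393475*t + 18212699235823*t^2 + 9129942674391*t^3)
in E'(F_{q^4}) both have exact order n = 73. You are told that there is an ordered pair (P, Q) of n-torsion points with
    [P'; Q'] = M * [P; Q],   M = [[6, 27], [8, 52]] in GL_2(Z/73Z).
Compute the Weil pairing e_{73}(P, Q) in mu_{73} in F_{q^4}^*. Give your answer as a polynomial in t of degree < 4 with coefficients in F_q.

e_{73}(aP+bQ,cP+dQ) = e_{73}(P,Q)^(ad-bc); with (a,b,c,d)=(6,27,8,52) this gives the det-73 law.
Inverting 23 mod 73: 54. Thus e_{73}(P,Q) = e(P',Q')^{54}.
Double-and-add over 1001001: 7-1 doublings, 3-1 additions; each step l_{T,T}/v_{2T} or l_{T,P'}/v at Q'+S for random S.
f_P(D_Q)/f_Q(D_P) = 3688097635793 + 3393406752149*t + 5471509714412*t^2 + 15916738583303*t^3.
Hence e(P,Q) = 6674987645699 + 25390670580658*t + 22322075461549*t^2 + 8093020326379*t^3 in F_{26553459568451^4}^*.

6674987645699 + 25390670580658*t + 22322075461549*t^2 + 8093020326379*t^3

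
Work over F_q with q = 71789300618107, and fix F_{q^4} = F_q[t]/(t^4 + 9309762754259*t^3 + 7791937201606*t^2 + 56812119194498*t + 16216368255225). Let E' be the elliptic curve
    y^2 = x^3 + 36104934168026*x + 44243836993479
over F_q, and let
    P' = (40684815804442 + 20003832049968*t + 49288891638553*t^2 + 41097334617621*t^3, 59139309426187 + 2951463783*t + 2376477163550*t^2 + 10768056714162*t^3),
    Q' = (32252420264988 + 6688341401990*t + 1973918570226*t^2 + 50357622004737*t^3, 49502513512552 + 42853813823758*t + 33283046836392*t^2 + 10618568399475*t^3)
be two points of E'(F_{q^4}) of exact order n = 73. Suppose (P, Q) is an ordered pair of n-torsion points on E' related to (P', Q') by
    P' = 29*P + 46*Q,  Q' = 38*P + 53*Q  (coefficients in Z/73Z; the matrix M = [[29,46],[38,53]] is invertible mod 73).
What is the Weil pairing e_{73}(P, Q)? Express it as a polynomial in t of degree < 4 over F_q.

Since e_{73}(P,P)=e_{73}(Q,Q)=1 and e_{73}(Q,P)=e_{73}(P,Q)^{-1}, expanding e_{73}(29*P + 46*Q,38*P + 53*Q) leaves e(P,Q)^det(M).
Inverting 8 mod 73: 64. Thus e_{73}(P,Q) = e(P',Q')^{64}.
7-bit Miller (1001001) on E'/F_{71789300618107} with a'=36104934168026, b'=44243836993479: accumulate tangent/chord ratios at Q'+S and P'+S'.
Miller gives e_{73}(P',Q') = 65577847666185 + 61923583403754*t + 67224431467688*t^2 + 40764833746582*t^3 in F_{71789300618107^4}.
(65577847666185 + 61923583403754*t + 67224431467688*t^2 + 40764833746582*t^3)^{64} mod (71789300618107,f) = 53653169197617 + 32474530058695*t + 71672248655991*t^2 + 42502680989574*t^3.

53653169197617 + 32474530058695*t + 71672248655991*t^2 + 42502680989574*t^3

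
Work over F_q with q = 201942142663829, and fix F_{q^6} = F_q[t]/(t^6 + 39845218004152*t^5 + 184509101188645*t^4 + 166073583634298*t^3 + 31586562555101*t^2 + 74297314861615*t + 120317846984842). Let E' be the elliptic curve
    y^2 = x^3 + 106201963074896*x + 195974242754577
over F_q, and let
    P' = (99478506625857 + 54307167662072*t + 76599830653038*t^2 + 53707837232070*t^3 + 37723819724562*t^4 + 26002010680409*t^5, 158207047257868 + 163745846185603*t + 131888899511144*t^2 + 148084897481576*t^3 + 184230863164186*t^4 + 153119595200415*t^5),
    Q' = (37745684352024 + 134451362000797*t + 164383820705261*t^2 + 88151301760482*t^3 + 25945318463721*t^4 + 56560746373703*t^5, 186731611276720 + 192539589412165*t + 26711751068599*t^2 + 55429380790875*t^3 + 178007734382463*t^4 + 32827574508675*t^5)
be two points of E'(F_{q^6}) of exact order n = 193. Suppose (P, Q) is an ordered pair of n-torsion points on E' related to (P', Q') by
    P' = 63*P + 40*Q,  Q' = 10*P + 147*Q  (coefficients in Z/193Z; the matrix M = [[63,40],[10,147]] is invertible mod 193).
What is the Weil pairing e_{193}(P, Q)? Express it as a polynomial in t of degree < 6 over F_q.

12773542341874 + 161937400996265*t + 39195828152123*t^2 + 8331567788816*t^3 + 65208649457766*t^4 + 26649440065005*t^5

Under M = [[63,40],[10,147]] in GL_2(Z/193), e_{193}(P',Q') = e_{193}(P,Q)^(63*147-40*10 mod 193).
63*147 - 40*10 = 8861; reduced mod 193: det = 176, inverse 34.
Miller loop for e_{193} over F_{201942142663829^6}: bits of 193 = 11000001; 7 double steps + 2 add steps, l/v at each.
e_{193}(P',Q') = 100449337147944 + 64300102427979*t + 5619422601759*t^2 + 82333216388653*t^3 + 66911633623677*t^4 + 179573841722239*t^5.
e_{193}(P,Q) = (100449337147944 + 64300102427979*t + 5619422601759*t^2 + 82333216388653*t^3 + 66911633623677*t^4 + 179573841722239*t^5)^{34} = 12773542341874 + 161937400996265*t + 39195828152123*t^2 + 8331567788816*t^3 + 65208649457766*t^4 + 26649440065005*t^5.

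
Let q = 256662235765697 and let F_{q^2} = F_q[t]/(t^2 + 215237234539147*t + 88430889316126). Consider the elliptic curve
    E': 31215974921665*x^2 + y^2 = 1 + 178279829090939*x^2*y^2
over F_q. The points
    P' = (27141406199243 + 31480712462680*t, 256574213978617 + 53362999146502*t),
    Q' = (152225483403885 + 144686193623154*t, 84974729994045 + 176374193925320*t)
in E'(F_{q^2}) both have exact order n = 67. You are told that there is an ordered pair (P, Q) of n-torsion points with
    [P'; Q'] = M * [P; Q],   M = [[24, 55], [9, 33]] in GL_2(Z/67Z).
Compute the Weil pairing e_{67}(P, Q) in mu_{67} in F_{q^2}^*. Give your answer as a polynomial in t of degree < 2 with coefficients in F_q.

111479431430866 + 173724160455444*t

Under M = [[24,55],[9,33]] in GL_2(Z/67), e_{67}(P',Q') = e_{67}(P,Q)^(24*33-55*9 mod 67).
Inverting 29 mod 67: 37. Thus e_{67}(P,Q) = e(P',Q')^{37}.
Edwards a_E,d_E -> Montgomery A=5550206753132,B=139505778906364 -> Weierstrass 196632543771928,136622380366374 via alpha=34915967335434,beta=91565154340530.
Miller loop for e_{67} over F_{256662235765697^2}: bits of 67 = 1000011; 6 double steps + 2 add steps, l/v at each.
e_{67}(P',Q') = 140929874450709 + 48793209813947*t.
Hence e(P,Q) = 111479431430866 + 173724160455444*t in F_{256662235765697^2}^*.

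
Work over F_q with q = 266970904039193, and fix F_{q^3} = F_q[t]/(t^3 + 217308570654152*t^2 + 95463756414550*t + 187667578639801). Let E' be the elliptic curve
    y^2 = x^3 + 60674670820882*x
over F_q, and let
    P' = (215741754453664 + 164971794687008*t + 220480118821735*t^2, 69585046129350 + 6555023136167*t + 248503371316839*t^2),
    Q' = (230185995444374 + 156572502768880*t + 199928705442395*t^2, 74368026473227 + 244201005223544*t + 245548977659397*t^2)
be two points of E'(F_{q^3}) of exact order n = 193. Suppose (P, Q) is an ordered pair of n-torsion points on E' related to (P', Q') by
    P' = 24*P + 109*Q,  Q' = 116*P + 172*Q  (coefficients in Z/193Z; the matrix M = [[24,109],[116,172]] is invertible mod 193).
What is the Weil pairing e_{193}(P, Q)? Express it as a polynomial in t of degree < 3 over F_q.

Under M = [[24,109],[116,172]] in GL_2(Z/193), e_{193}(P',Q') = e_{193}(P,Q)^(24*172-109*116 mod 193).
det M = 24*172 - 109*116 = -8516 = 169 (mod 193); 169^{-1} = 8 (mod 193).
n = 193 = (11000001)_2 (8 bits, wt 3); accumulate f_{193,P'}(Q'+S)/f_{193,P'}(S) along the 7-step ladder.
Result: e(P',Q') = 131544706928230 + 68527865443167*t + 134920284871519*t^2.
Finally e_{193}(P,Q) = 176203124550818 + 6048975515364*t + 243222361881326*t^2.

176203124550818 + 6048975515364*t + 243222361881326*t^2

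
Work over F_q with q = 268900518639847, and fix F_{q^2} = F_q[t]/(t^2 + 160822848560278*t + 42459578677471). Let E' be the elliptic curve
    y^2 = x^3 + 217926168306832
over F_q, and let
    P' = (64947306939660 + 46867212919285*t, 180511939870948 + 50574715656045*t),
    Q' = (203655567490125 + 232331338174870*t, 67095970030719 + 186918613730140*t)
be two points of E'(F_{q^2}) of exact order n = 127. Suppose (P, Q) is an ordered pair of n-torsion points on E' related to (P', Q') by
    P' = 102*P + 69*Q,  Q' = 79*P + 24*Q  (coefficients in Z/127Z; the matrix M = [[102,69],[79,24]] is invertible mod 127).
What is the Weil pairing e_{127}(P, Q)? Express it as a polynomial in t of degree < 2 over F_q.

Since e_{127}(P,P)=e_{127}(Q,Q)=1 and e_{127}(Q,P)=e_{127}(P,Q)^{-1}, expanding e_{127}(102*P + 69*Q,79*P + 24*Q) leaves e(P,Q)^det(M).
Hence e(P,Q) = e(P',Q')^{48} where 48 = 45^{-1} mod 127.
Run Miller on y^2=x^3+217926168306832 over F_{268900518639847}: ladder 1111111 (7 bits); e = f_P(D_Q)/f_Q(D_P).
Miller gives e_{127}(P',Q') = 128940499014487 + 178927234594787*t in F_{268900518639847^2}.
Thus e_{127}(P,Q) = 171923742385798 + 137378179078935*t.

171923742385798 + 137378179078935*t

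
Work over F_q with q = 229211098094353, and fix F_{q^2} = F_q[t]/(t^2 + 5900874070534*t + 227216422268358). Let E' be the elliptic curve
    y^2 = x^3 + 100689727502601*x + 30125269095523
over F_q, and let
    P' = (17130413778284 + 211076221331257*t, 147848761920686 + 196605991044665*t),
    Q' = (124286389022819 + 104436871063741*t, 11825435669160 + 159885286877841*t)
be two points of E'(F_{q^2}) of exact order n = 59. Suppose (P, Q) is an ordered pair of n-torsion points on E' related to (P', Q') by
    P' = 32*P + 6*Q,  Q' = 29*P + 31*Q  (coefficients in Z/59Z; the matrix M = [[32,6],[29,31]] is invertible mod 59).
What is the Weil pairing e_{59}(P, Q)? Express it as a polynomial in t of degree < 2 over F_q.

The 59-Weil pairing on E[59] over F_{229211098094353} is alternating-bilinear: e_{59}(P',Q') = e_{59}(P,Q)^det(M).
det(M) mod 59 = 51; its inverse in (Z/59)^* is 22 (check: 51*22 mod 59 = 1).
6-bit Miller (111011) on E'/F_{229211098094353} with a'=100689727502601, b'=30125269095523: accumulate tangent/chord ratios at Q'+S and P'+S'.
f_P(D_Q)/f_Q(D_P) = 163980026356878 + 192304894016411*t.
Hence e(P,Q) = 157341030652546 + 53428152483463*t in F_{229211098094353^2}^*.

157341030652546 + 53428152483463*t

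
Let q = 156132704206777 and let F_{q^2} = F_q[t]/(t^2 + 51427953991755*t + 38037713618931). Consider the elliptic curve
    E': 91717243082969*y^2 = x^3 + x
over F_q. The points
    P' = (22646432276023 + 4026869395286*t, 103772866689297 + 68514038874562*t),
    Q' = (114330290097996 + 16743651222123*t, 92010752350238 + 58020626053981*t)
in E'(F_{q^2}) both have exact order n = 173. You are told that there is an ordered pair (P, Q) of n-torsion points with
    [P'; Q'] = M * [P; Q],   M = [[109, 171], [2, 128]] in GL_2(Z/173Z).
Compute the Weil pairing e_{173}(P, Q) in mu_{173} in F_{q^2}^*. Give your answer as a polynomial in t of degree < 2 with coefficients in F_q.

Alternating bilinearity on E[173] (values in mu_{173} in F_{156132704206777^2}) gives e(P',Q') = e(P,Q)^det(M).
Inverting 116 mod 173: 88. Thus e_{173}(P,Q) = e(P',Q')^{88}.
(x,y)|->(49485657541897x,49485657541897y) sends E' to y^2=x^3+89072313893771*x.
Build f_{173,P'} and f_{173,Q'} via the 8-bit ladder of 173=10101101_2; evaluate at shifted divisors; quotient in F_{156132704206777^2}.
The quotient is 18511226973606 + 58628477707713*t.
Finally e_{173}(P,Q) = 20503404445498 + 90239891225858*t.

20503404445498 + 90239891225858*t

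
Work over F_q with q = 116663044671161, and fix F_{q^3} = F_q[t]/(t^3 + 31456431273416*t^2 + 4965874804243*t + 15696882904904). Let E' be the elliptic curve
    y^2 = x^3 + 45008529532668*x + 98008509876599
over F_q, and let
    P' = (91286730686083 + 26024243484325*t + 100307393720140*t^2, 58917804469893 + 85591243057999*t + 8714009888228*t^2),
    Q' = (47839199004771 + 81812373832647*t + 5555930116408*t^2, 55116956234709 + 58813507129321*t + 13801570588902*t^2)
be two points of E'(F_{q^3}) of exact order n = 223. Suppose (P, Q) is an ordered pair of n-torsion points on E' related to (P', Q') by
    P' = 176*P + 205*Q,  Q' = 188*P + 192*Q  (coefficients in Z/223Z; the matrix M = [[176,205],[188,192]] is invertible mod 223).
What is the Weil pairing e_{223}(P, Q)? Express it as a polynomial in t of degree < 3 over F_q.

58750402101529 + 94822850343011*t + 12148946302765*t^2

e_{223} is bilinear + alternating on E[223], so e_{223}(176*P + 205*Q, 188*P + 192*Q) = e_{223}(P,Q)^(176*192-205*188).
So e_{223}(P,Q) = e_{223}(P',Q')^{24}, since 158*24 = 1 mod 223.
Miller loop for e_{223} over F_{116663044671161^3}: bits of 223 = 11011111; 7 double steps + 6 add steps, l/v at each.
f_P(D_Q)/f_Q(D_P) = 14265504658067 + 45634770176083*t + 77507453205804*t^2.
Hence e(P,Q) = 58750402101529 + 94822850343011*t + 12148946302765*t^2 in F_{116663044671161^3}^*.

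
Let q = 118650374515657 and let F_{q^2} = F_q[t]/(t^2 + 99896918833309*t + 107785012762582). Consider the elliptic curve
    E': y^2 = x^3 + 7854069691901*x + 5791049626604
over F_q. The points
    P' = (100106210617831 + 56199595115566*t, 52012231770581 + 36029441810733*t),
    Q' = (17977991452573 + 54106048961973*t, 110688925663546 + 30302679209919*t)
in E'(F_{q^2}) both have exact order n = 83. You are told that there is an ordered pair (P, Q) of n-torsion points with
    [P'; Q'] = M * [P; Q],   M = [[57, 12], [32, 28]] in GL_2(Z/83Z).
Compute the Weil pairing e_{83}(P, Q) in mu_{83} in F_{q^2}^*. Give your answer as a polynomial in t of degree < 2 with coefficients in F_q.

e_{83}(aP+bQ,cP+dQ) = e_{83}(P,Q)^(ad-bc); with (a,b,c,d)=(57,12,32,28) this gives the det-83 law.
det(M) mod 83 = 50; its inverse in (Z/83)^* is 5 (check: 50*5 mod 83 = 1).
Build f_{83,P'} and f_{83,Q'} via the 7-bit ladder of 83=1010011_2; evaluate at shifted divisors; quotient in F_{118650374515657^2}.
f_P(D_Q)/f_Q(D_P) = 10861166578413 + 31241411323015*t.
Hence e(P,Q) = 41163030664387 + 92062768440716*t in F_{118650374515657^2}^*.

41163030664387 + 92062768440716*t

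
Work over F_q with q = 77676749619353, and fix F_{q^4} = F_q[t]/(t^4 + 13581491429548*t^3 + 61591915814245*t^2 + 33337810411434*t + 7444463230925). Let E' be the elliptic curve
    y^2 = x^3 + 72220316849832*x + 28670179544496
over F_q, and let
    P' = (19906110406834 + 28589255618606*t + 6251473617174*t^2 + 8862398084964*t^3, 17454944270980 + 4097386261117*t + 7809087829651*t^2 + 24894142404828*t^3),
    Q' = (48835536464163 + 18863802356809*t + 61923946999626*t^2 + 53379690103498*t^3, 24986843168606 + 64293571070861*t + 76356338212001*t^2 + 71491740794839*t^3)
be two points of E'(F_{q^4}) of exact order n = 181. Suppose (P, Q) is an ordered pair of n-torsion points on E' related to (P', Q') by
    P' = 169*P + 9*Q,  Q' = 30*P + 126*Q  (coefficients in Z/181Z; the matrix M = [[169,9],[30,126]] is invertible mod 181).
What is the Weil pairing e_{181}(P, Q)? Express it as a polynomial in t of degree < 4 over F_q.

e_{181} is bilinear + alternating on E[181], so e_{181}(169*P + 9*Q, 30*P + 126*Q) = e_{181}(P,Q)^(169*126-9*30).
det(M) mod 181 = 28; its inverse in (Z/181)^* is 97 (check: 28*97 mod 181 = 1).
n = 181 = (10110101)_2 (8 bits, wt 5); accumulate f_{181,P'}(Q'+S)/f_{181,P'}(S) along the 7-step ladder.
f_P(D_Q)/f_Q(D_P) = 21947323870785 + 27112596506182*t + 75944288599616*t^2 + 4178372305810*t^3.
Hence e(P,Q) = 3545939197875 + 66018185112947*t + 55781524107627*t^2 + 3655891930272*t^3 in F_{77676749619353^4}^*.

3545939197875 + 66018185112947*t + 55781524107627*t^2 + 3655891930272*t^3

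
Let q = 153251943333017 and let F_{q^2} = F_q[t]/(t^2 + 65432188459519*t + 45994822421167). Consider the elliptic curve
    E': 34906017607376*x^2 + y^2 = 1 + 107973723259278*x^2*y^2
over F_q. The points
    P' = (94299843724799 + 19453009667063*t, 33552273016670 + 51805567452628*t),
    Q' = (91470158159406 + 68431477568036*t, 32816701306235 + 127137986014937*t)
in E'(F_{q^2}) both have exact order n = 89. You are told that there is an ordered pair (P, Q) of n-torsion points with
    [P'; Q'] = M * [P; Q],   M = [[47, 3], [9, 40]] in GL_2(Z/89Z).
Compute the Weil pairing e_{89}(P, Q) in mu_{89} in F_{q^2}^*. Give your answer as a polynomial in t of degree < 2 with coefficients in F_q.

55391457902501 + 32350815179062*t

Under M = [[47,3],[9,40]] in GL_2(Z/89), e_{89}(P',Q') = e_{89}(P,Q)^(47*40-3*9 mod 89).
Hence e(P,Q) = e(P',Q')^{50} where 50 = 73^{-1} mod 89.
Map (x,y)_Ed via u=(1+y)/(1-y), v=(1+y)/((1-y)x) to Montgomery A=74536754623975,B=94358028716536; then to (a',b')=(66075147764144,143578183039810).
Run Miller on y^2=x^3+66075147764144*x+143578183039810 over F_{153251943333017}: ladder 1011001 (7 bits); e = f_P(D_Q)/f_Q(D_P).
So e_{89}(P',Q') = 48386325018909 + 114868419195411*t.
e_{89}(P,Q) = (48386325018909 + 114868419195411*t)^{50} = 55391457902501 + 32350815179062*t.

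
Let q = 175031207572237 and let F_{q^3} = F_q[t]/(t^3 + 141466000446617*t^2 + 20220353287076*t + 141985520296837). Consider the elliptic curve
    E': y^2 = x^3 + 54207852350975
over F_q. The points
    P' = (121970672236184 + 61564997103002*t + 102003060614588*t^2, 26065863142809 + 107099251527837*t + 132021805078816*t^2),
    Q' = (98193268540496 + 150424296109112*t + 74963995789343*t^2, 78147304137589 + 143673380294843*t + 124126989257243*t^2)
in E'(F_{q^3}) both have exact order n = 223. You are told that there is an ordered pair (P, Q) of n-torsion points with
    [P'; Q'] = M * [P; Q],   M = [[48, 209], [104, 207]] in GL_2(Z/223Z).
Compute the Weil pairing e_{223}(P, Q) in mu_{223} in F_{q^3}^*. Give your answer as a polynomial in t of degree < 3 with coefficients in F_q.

120313104598255 + 116211813422219*t + 96271649815338*t^2

Under M = [[48,209],[104,207]] in GL_2(Z/223), e_{223}(P',Q') = e_{223}(P,Q)^(48*207-209*104 mod 223).
det(M) mod 223 = 19; its inverse in (Z/223)^* is 47 (check: 19*47 mod 223 = 1).
Build f_{223,P'} and f_{223,Q'} via the 8-bit ladder of 223=11011111_2; evaluate at shifted divisors; quotient in F_{175031207572237^3}.
Result: e(P',Q') = 35390838390665 + 168888043413548*t + 128405922083789*t^2.
Finally e_{223}(P,Q) = 120313104598255 + 116211813422219*t + 96271649815338*t^2.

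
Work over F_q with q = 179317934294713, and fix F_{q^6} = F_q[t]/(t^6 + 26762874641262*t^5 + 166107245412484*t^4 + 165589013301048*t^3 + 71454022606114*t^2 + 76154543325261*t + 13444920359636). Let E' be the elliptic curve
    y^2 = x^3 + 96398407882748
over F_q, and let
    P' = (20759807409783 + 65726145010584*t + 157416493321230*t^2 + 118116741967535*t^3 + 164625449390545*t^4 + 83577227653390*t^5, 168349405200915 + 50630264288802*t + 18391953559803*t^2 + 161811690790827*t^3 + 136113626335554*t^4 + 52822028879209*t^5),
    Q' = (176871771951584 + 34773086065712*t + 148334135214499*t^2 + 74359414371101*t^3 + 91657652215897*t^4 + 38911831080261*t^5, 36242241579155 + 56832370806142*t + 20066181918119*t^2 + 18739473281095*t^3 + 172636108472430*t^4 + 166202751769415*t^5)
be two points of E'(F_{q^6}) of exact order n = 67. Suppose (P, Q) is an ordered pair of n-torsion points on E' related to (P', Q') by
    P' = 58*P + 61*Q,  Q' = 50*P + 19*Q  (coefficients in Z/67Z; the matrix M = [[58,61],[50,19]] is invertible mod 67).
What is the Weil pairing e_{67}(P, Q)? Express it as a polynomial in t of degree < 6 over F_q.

Since e_{67}(P,P)=e_{67}(Q,Q)=1 and e_{67}(Q,P)=e_{67}(P,Q)^{-1}, expanding e_{67}(58*P + 61*Q,50*P + 19*Q) leaves e(P,Q)^det(M).
So e_{67}(P,Q) = e_{67}(P',Q')^{40}, since 62*40 = 1 mod 67.
Miller loop for e_{67} over F_{179317934294713^6}: bits of 67 = 1000011; 6 double steps + 2 add steps, l/v at each.
Result: e(P',Q') = 146429962591480 + 167311756782945*t + 115972958898545*t^2 + 12208329996466*t^3 + 9009297108069*t^4 + 50440168027649*t^5.
e_{67}(P,Q) = (146429962591480 + 167311756782945*t + 115972958898545*t^2 + 12208329996466*t^3 + 9009297108069*t^4 + 50440168027649*t^5)^{40} = 157746205457843 + 141298533509366*t + 124371996453139*t^2 + 58940739740825*t^3 + 84285215534931*t^4 + 153558556012299*t^5.

157746205457843 + 141298533509366*t + 124371996453139*t^2 + 58940739740825*t^3 + 84285215534931*t^4 + 153558556012299*t^5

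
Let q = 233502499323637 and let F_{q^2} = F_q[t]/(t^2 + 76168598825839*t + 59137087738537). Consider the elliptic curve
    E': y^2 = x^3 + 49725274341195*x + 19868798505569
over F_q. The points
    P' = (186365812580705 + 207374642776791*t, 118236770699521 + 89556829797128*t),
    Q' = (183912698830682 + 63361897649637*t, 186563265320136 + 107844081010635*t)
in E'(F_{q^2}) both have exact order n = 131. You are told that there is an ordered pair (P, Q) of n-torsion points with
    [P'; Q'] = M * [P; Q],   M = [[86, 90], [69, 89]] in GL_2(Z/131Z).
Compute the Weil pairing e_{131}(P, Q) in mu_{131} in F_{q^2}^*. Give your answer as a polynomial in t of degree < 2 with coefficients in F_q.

21407688944316 + 65165530436902*t

Under M = [[86,90],[69,89]] in GL_2(Z/131), e_{131}(P',Q') = e_{131}(P,Q)^(86*89-90*69 mod 131).
86*89 - 90*69 = 1444; reduced mod 131: det = 3, inverse 44.
Run Miller on y^2=x^3+49725274341195*x+19868798505569 over F_{233502499323637}: ladder 10000011 (8 bits); e = f_P(D_Q)/f_Q(D_P).
Result: e(P',Q') = 168891248552989 + 8401220008617*t.
Thus e_{131}(P,Q) = 21407688944316 + 65165530436902*t.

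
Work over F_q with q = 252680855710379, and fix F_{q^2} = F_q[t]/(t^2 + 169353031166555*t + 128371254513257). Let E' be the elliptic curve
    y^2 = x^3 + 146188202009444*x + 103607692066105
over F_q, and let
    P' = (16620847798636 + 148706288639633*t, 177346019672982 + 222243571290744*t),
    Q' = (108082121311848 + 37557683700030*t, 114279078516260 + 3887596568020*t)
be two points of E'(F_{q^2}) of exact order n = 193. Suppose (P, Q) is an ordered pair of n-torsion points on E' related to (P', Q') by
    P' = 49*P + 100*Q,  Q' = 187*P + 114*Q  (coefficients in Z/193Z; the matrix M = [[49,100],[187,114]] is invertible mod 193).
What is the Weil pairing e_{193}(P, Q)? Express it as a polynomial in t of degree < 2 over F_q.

Alternating bilinearity on E[193] (values in mu_{193} in F_{252680855710379^2}) gives e(P',Q') = e(P,Q)^det(M).
So e_{193}(P,Q) = e_{193}(P',Q')^{58}, since 10*58 = 1 mod 193.
Double-and-add over 11000001: 8-1 doublings, 3-1 additions; each step l_{T,T}/v_{2T} or l_{T,P'}/v at Q'+S for random S.
Result: e(P',Q') = 106019155174473 + 233037145764349*t.
Thus e_{193}(P,Q) = 98502064761020 + 7123852228833*t.

98502064761020 + 7123852228833*t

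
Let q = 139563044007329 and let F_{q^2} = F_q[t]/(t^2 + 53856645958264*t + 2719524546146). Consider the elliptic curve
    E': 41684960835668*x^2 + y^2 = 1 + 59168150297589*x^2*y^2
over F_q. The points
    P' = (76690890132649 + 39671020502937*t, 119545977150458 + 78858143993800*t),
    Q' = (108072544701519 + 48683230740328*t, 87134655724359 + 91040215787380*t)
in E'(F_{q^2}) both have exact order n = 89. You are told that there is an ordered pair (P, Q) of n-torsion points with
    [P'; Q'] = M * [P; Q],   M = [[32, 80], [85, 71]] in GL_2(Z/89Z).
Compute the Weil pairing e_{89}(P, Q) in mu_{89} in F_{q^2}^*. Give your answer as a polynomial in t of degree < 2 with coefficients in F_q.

Under M = [[32,80],[85,71]] in GL_2(Z/89), e_{89}(P',Q') = e_{89}(P,Q)^(32*71-80*85 mod 89).
So e_{89}(P,Q) = e_{89}(P',Q')^{81}, since 11*81 = 1 mod 89.
Edwards a_E,d_E -> Montgomery A=109886243687587,B=9727133779264 -> Weierstrass 5437887826969,78016828735450 via alpha=133111388528317,beta=30519963636352.
Run Miller on y^2=x^3+5437887826969*x+78016828735450 over F_{139563044007329}: ladder 1011001 (7 bits); e = f_P(D_Q)/f_Q(D_P).
e_{89}(P',Q') = 98935719488919 + 40317887997436*t.
Hence e(P,Q) = 80353086915739 + 131065010944555*t in F_{139563044007329^2}^*.

80353086915739 + 131065010944555*t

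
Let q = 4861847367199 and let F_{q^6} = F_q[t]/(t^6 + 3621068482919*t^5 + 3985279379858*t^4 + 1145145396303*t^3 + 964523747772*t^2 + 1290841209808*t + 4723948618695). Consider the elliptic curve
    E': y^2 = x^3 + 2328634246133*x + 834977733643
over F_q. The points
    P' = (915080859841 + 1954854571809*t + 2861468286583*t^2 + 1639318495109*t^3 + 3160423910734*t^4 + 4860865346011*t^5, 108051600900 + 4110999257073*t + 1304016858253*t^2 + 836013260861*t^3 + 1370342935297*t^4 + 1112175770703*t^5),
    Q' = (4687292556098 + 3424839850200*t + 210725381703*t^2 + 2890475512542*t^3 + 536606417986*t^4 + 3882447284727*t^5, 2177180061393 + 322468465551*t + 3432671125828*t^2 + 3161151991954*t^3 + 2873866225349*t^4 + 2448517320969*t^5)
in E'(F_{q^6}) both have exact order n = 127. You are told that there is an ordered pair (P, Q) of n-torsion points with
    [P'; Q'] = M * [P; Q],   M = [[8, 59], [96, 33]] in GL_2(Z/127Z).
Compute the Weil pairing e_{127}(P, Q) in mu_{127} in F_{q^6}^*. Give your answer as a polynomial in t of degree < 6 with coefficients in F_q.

e_{127} is bilinear + alternating on E[127], so e_{127}(8*P + 59*Q, 96*P + 33*Q) = e_{127}(P,Q)^(8*33-59*96).
Inverting 61 mod 127: 25. Thus e_{127}(P,Q) = e(P',Q')^{25}.
Run Miller on y^2=x^3+2328634246133*x+834977733643 over F_{4861847367199}: ladder 1111111 (7 bits); e = f_P(D_Q)/f_Q(D_P).
So e_{127}(P',Q') = 1560550174399 + 3199686992764*t + 1336578366956*t^2 + 2375344854776*t^3 + 956653243526*t^4 + 480019247261*t^5.
Finally e_{127}(P,Q) = 4748633335334 + 3557679769096*t + 1439019831257*t^2 + 208598266372*t^3 + 3720660028575*t^4 + 2504352552051*t^5.

4748633335334 + 3557679769096*t + 1439019831257*t^2 + 208598266372*t^3 + 3720660028575*t^4 + 2504352552051*t^5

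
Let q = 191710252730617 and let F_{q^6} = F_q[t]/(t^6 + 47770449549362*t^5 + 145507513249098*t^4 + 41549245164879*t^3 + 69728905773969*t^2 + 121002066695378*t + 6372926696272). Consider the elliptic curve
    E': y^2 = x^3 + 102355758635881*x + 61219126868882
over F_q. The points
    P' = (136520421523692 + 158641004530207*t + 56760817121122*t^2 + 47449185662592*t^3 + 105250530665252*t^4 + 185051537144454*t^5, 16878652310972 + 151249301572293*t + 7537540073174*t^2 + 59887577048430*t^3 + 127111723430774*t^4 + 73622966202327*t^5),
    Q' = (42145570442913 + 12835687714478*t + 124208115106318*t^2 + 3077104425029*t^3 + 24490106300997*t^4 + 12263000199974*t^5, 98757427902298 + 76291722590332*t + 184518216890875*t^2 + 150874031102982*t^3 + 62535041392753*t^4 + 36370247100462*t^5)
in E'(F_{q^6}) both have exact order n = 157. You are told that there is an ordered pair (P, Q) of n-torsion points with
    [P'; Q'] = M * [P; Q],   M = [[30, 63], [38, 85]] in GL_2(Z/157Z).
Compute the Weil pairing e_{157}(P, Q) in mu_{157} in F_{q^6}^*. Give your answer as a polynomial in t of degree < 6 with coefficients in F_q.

125490528233876 + 1641940359330*t + 71843805389099*t^2 + 47884436516231*t^3 + 133402148783062*t^4 + 2980421053084*t^5

Alternating bilinearity on E[157] (values in mu_{157} in F_{191710252730617^6}) gives e(P',Q') = e(P,Q)^det(M).
det M = 30*85 - 63*38 = 156 = 156 (mod 157); 156^{-1} = 156 (mod 157).
Miller loop for e_{157} over F_{191710252730617^6}: bits of 157 = 10011101; 7 double steps + 4 add steps, l/v at each.
Miller gives e_{157}(P',Q') = 164271517155339 + 140404122182566*t + 11232940623461*t^2 + 24190143259141*t^3 + 81315388481944*t^4 + 182413323420814*t^5 in F_{191710252730617^6}.
Hence e(P,Q) = 125490528233876 + 1641940359330*t + 71843805389099*t^2 + 47884436516231*t^3 + 133402148783062*t^4 + 2980421053084*t^5 in F_{191710252730617^6}^*.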